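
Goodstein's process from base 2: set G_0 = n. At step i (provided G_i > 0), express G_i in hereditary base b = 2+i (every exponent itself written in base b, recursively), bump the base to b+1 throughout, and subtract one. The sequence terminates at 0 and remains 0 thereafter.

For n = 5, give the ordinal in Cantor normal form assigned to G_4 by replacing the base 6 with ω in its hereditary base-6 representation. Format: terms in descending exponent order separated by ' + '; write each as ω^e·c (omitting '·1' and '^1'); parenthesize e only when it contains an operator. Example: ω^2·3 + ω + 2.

G_0 = 5. HB_2(5) = 2^2 + 1. Bump = 28. G_1 = 27.
G_1 = 27. HB_3(27) = 3^3. Bump = 256. G_2 = 255.
G_2 = 255. HB_4(255) = 3·4^3 + 3·4^2 + 3·4 + 3. Bump = 468. G_3 = 467.
G_3 = 467. HB_5(467) = 3·5^3 + 3·5^2 + 3·5 + 2. Bump = 776. G_4 = 775.

ω^3·3 + ω^2·3 + ω·3 + 1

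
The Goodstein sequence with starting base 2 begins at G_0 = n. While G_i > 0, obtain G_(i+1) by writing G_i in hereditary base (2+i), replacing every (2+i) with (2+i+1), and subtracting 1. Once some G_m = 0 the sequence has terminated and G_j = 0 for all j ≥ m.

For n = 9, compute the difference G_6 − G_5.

G_0=9  [base 2] 2^(2 + 1) + 1  →[2↦3]→  3^(3 + 1) + 1 = 82  −1 ⇒ G_1=81
G_1=81  [base 3] 3^(3 + 1)  →[3↦4]→  4^(4 + 1) = 1024  −1 ⇒ G_2=1023
G_2=1023  [base 4] 3·4^4 + 3·4^3 + 3·4^2 + 3·4 + 3  →[4↦5]→  3·5^5 + 3·5^3 + 3·5^2 + 3·5 + 3 = 9843  −1 ⇒ G_3=9842
G_3=9842  [base 5] 3·5^5 + 3·5^3 + 3·5^2 + 3·5 + 2  →[5↦6]→  3·6^6 + 3·6^3 + 3·6^2 + 3·6 + 2 = 140744  −1 ⇒ G_4=140743
G_4=140743  [base 6] 3·6^6 + 3·6^3 + 3·6^2 + 3·6 + 1  →[6↦7]→  3·7^7 + 3·7^3 + 3·7^2 + 3·7 + 1 = 2471827  −1 ⇒ G_5=2471826
G_5=2471826  [base 7] 3·7^7 + 3·7^3 + 3·7^2 + 3·7  →[7↦8]→  3·8^8 + 3·8^3 + 3·8^2 + 3·8 = 50333400  −1 ⇒ G_6=50333399

47861573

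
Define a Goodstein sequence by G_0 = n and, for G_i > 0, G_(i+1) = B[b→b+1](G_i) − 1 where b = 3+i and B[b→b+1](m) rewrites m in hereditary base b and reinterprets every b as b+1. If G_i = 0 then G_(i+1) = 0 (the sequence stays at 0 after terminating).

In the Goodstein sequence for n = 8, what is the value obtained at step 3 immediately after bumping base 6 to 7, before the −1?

12

G_0=8  [base 3] 2·3 + 2  →[3↦4]→  2·4 + 2 = 10  −1 ⇒ G_1=9
G_1=9  [base 4] 2·4 + 1  →[4↦5]→  2·5 + 1 = 11  −1 ⇒ G_2=10
G_2=10  [base 5] 2·5  →[5↦6]→  2·6 = 12  −1 ⇒ G_3=11
G_3=11  [base 6] 6 + 5  →[6↦7]→  7 + 5 = 12  −1 ⇒ G_4=11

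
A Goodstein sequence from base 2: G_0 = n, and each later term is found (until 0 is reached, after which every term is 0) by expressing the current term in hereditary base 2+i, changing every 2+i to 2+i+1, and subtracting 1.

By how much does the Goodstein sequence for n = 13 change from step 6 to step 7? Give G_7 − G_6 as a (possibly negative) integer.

3352567376

G_0=13  [base 2] 2^(2 + 1) + 2^2 + 1  →[2↦3]→  3^(3 + 1) + 3^3 + 1 = 109  −1 ⇒ G_1=108
G_1=108  [base 3] 3^(3 + 1) + 3^3  →[3↦4]→  4^(4 + 1) + 4^4 = 1280  −1 ⇒ G_2=1279
G_2=1279  [base 4] 4^(4 + 1) + 3·4^3 + 3·4^2 + 3·4 + 3  →[4↦5]→  5^(5 + 1) + 3·5^3 + 3·5^2 + 3·5 + 3 = 16093  −1 ⇒ G_3=16092
G_3=16092  [base 5] 5^(5 + 1) + 3·5^3 + 3·5^2 + 3·5 + 2  →[5↦6]→  6^(6 + 1) + 3·6^3 + 3·6^2 + 3·6 + 2 = 280712  −1 ⇒ G_4=280711
G_4=280711  [base 6] 6^(6 + 1) + 3·6^3 + 3·6^2 + 3·6 + 1  →[6↦7]→  7^(7 + 1) + 3·7^3 + 3·7^2 + 3·7 + 1 = 5765999  −1 ⇒ G_5=5765998
G_5=5765998  [base 7] 7^(7 + 1) + 3·7^3 + 3·7^2 + 3·7  →[7↦8]→  8^(8 + 1) + 3·8^3 + 3·8^2 + 3·8 = 134219480  −1 ⇒ G_6=134219479
G_6=134219479  [base 8] 8^(8 + 1) + 3·8^3 + 3·8^2 + 2·8 + 7  →[8↦9]→  9^(9 + 1) + 3·9^3 + 3·9^2 + 2·9 + 7 = 3486786856  −1 ⇒ G_7=3486786855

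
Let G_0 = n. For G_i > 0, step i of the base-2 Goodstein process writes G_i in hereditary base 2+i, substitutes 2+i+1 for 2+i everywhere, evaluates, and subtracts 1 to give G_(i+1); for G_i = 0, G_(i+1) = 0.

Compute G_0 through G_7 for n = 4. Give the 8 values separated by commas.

step 0: 4 = 2^2; sub 3 for 2: 3^3; = 27; G_1 = 27−1 = 26
step 1: 26 = 2·3^2 + 2·3 + 2; sub 4 for 3: 2·4^2 + 2·4 + 2; = 42; G_2 = 42−1 = 41
step 2: 41 = 2·4^2 + 2·4 + 1; sub 5 for 4: 2·5^2 + 2·5 + 1; = 61; G_3 = 61−1 = 60
step 3: 60 = 2·5^2 + 2·5; sub 6 for 5: 2·6^2 + 2·6; = 84; G_4 = 84−1 = 83
step 4: 83 = 2·6^2 + 6 + 5; sub 7 for 6: 2·7^2 + 7 + 5; = 110; G_5 = 110−1 = 109
step 5: 109 = 2·7^2 + 7 + 4; sub 8 for 7: 2·8^2 + 8 + 4; = 140; G_6 = 140−1 = 139
step 6: 139 = 2·8^2 + 8 + 3; sub 9 for 8: 2·9^2 + 9 + 3; = 174; G_7 = 174−1 = 173

4, 26, 41, 60, 83, 109, 139, 173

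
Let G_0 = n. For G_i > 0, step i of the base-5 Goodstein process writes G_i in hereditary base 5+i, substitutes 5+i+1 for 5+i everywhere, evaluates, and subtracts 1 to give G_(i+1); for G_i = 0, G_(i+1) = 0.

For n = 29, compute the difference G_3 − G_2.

step 0: 29 = 5^2 + 4; sub 6 for 5: 6^2 + 4; = 40; G_1 = 40−1 = 39
step 1: 39 = 6^2 + 3; sub 7 for 6: 7^2 + 3; = 52; G_2 = 52−1 = 51
step 2: 51 = 7^2 + 2; sub 8 for 7: 8^2 + 2; = 66; G_3 = 66−1 = 65

14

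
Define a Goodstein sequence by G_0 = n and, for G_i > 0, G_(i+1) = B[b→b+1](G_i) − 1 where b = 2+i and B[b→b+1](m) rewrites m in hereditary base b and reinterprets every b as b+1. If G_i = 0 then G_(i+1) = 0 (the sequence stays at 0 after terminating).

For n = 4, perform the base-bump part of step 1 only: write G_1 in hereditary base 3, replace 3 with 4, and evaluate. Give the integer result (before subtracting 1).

42

G_0=4  [base 2] 2^2  →[2↦3]→  3^3 = 27  −1 ⇒ G_1=26
G_1=26  [base 3] 2·3^2 + 2·3 + 2  →[3↦4]→  2·4^2 + 2·4 + 2 = 42  −1 ⇒ G_2=41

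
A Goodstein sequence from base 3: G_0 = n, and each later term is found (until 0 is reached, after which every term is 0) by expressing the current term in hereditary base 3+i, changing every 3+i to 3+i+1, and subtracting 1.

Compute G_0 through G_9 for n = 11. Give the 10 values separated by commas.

step 0: 11 = 3^2 + 2; sub 4 for 3: 4^2 + 2; = 18; G_1 = 18−1 = 17
step 1: 17 = 4^2 + 1; sub 5 for 4: 5^2 + 1; = 26; G_2 = 26−1 = 25
step 2: 25 = 5^2; sub 6 for 5: 6^2; = 36; G_3 = 36−1 = 35
step 3: 35 = 5·6 + 5; sub 7 for 6: 5·7 + 5; = 40; G_4 = 40−1 = 39
step 4: 39 = 5·7 + 4; sub 8 for 7: 5·8 + 4; = 44; G_5 = 44−1 = 43
step 5: 43 = 5·8 + 3; sub 9 for 8: 5·9 + 3; = 48; G_6 = 48−1 = 47
step 6: 47 = 5·9 + 2; sub 10 for 9: 5·10 + 2; = 52; G_7 = 52−1 = 51
step 7: 51 = 5·10 + 1; sub 11 for 10: 5·11 + 1; = 56; G_8 = 56−1 = 55
step 8: 55 = 5·11; sub 12 for 11: 5·12; = 60; G_9 = 60−1 = 59

11, 17, 25, 35, 39, 43, 47, 51, 55, 59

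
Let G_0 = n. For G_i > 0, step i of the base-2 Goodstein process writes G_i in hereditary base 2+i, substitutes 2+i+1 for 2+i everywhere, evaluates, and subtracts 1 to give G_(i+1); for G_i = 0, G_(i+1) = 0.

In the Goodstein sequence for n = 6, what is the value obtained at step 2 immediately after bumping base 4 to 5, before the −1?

G_0=6  [base 2] 2^2 + 2  →[2↦3]→  3^3 + 3 = 30  −1 ⇒ G_1=29
G_1=29  [base 3] 3^3 + 2  →[3↦4]→  4^4 + 2 = 258  −1 ⇒ G_2=257
G_2=257  [base 4] 4^4 + 1  →[4↦5]→  5^5 + 1 = 3126  −1 ⇒ G_3=3125

3126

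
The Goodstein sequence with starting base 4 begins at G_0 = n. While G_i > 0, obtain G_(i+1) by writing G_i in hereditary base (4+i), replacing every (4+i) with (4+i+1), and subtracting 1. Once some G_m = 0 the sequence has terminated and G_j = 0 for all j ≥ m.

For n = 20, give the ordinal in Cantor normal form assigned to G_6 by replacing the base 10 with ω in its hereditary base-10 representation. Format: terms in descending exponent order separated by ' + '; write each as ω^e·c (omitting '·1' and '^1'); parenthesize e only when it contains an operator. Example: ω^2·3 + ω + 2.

ω·9 + 9

20 —HB4→ 4^2 + 4 —bump→ 5^2 + 5 = 30 —(−1)→ 29
29 —HB5→ 5^2 + 4 —bump→ 6^2 + 4 = 40 —(−1)→ 39
39 —HB6→ 6^2 + 3 —bump→ 7^2 + 3 = 52 —(−1)→ 51
51 —HB7→ 7^2 + 2 —bump→ 8^2 + 2 = 66 —(−1)→ 65
65 —HB8→ 8^2 + 1 —bump→ 9^2 + 1 = 82 —(−1)→ 81
81 —HB9→ 9^2 —bump→ 10^2 = 100 —(−1)→ 99
99 —HB10→ 9·10 + 9 —bump→ 9·11 + 9 = 108 —(−1)→ 107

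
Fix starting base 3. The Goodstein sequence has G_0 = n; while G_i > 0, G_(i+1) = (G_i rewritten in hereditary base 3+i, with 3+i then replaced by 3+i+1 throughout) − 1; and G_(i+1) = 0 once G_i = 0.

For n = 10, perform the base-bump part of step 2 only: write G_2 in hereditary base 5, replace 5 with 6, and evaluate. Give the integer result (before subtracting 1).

base 3: 10 = 3^2 + 1; at 4: 4^2 + 1 = 17; next = 16
base 4: 16 = 4^2; at 5: 5^2 = 25; next = 24

28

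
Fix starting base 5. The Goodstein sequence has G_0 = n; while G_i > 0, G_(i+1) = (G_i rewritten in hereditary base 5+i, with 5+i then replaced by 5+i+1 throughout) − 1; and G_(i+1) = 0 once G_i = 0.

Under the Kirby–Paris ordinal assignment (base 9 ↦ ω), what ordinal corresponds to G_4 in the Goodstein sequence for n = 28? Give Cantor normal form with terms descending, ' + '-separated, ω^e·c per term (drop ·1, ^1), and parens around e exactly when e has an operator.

G_0 = 28. HB_5(28) = 5^2 + 3. Bump = 39. G_1 = 38.
G_1 = 38. HB_6(38) = 6^2 + 2. Bump = 51. G_2 = 50.
G_2 = 50. HB_7(50) = 7^2 + 1. Bump = 65. G_3 = 64.
G_3 = 64. HB_8(64) = 8^2. Bump = 81. G_4 = 80.
G_4 = 80. HB_9(80) = 8·9 + 8. Bump = 88. G_5 = 87.

ω·8 + 8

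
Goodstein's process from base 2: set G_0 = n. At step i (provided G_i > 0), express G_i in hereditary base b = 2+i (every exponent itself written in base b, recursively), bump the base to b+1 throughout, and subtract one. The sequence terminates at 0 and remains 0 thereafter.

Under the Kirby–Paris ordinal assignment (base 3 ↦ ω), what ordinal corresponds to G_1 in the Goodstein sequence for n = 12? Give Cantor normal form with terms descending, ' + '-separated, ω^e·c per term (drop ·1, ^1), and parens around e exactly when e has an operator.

ω^(ω + 1) + ω^2·2 + ω·2 + 2

G_0=12  [base 2] 2^(2 + 1) + 2^2  →[2↦3]→  3^(3 + 1) + 3^3 = 108  −1 ⇒ G_1=107
G_1=107  [base 3] 3^(3 + 1) + 2·3^2 + 2·3 + 2  →[3↦4]→  4^(4 + 1) + 2·4^2 + 2·4 + 2 = 1066  −1 ⇒ G_2=1065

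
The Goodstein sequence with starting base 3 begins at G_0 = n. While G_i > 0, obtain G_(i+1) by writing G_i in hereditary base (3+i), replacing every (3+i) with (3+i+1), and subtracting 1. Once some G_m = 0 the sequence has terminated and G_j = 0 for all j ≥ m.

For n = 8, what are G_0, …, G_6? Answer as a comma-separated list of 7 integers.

step 0: 8 = 2·3 + 2; sub 4 for 3: 2·4 + 2; = 10; G_1 = 10−1 = 9
step 1: 9 = 2·4 + 1; sub 5 for 4: 2·5 + 1; = 11; G_2 = 11−1 = 10
step 2: 10 = 2·5; sub 6 for 5: 2·6; = 12; G_3 = 12−1 = 11
step 3: 11 = 6 + 5; sub 7 for 6: 7 + 5; = 12; G_4 = 12−1 = 11
step 4: 11 = 7 + 4; sub 8 for 7: 8 + 4; = 12; G_5 = 12−1 = 11
step 5: 11 = 8 + 3; sub 9 for 8: 9 + 3; = 12; G_6 = 12−1 = 11

8, 9, 10, 11, 11, 11, 11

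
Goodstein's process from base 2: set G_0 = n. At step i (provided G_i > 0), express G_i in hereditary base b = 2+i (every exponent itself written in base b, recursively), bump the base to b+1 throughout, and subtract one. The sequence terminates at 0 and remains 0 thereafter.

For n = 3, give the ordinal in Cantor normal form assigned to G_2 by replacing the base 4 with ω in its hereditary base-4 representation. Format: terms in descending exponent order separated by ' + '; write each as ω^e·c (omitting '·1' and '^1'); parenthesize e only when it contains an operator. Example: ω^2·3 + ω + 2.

i=0: 3 = 2 + 1 (b=2); 2→3: 3 + 1 = 4; 4−1 = 3
i=1: 3 = 3 (b=3); 3→4: 4 = 4; 4−1 = 3

3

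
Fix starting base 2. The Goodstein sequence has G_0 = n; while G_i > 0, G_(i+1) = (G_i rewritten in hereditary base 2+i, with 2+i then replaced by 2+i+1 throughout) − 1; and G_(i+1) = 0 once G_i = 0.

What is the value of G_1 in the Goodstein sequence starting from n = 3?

3

base 2: 3 = 2 + 1; at 3: 3 + 1 = 4; next = 3
base 3: 3 = 3; at 4: 4 = 4; next = 3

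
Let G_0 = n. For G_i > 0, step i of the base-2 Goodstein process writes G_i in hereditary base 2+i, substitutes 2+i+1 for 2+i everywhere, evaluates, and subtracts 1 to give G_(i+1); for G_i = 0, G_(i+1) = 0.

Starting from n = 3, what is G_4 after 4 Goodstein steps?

i=0: 3 = 2 + 1 (b=2); 2→3: 3 + 1 = 4; 4−1 = 3
i=1: 3 = 3 (b=3); 3→4: 4 = 4; 4−1 = 3
i=2: 3 = 3 (b=4); 4→5: 3 = 3; 3−1 = 2
i=3: 2 = 2 (b=5); 5→6: 2 = 2; 2−1 = 1
i=4: 1 = 1 (b=6); 6→7: 1 = 1; 1−1 = 0

1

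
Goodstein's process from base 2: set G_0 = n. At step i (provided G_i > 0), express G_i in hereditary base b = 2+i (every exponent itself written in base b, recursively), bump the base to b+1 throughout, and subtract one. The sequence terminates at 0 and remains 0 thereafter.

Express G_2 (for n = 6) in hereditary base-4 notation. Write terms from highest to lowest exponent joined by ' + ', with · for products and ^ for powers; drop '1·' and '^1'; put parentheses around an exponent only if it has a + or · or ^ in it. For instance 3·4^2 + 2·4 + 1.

4^4 + 1

step 0: 6 = 2^2 + 2; sub 3 for 2: 3^3 + 3; = 30; G_1 = 30−1 = 29
step 1: 29 = 3^3 + 2; sub 4 for 3: 4^4 + 2; = 258; G_2 = 258−1 = 257
step 2: 257 = 4^4 + 1; sub 5 for 4: 5^5 + 1; = 3126; G_3 = 3126−1 = 3125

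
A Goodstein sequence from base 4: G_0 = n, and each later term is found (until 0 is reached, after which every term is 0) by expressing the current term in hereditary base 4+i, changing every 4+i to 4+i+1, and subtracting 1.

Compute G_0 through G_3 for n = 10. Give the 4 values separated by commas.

10, 11, 12, 13

[0] 10 ≡ 2·4 + 2 (base 4). Lift 5: 12. −1: 11.
[1] 11 ≡ 2·5 + 1 (base 5). Lift 6: 13. −1: 12.
[2] 12 ≡ 2·6 (base 6). Lift 7: 14. −1: 13.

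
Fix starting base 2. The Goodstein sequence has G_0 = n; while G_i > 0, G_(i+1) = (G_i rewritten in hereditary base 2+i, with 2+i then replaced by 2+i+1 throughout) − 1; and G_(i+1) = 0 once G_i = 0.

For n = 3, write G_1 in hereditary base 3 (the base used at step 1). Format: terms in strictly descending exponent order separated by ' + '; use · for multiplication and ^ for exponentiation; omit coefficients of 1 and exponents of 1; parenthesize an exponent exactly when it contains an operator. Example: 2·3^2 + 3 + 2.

3

G_0=3  [base 2] 2 + 1  →[2↦3]→  3 + 1 = 4  −1 ⇒ G_1=3
G_1=3  [base 3] 3  →[3↦4]→  4 = 4  −1 ⇒ G_2=3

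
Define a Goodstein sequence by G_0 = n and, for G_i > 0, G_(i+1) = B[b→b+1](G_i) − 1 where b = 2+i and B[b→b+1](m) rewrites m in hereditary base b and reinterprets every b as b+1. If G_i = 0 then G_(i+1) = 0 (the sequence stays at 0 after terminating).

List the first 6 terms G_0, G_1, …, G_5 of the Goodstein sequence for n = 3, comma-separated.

3, 3, 3, 2, 1, 0

base 2: 3 = 2 + 1; at 3: 3 + 1 = 4; next = 3
base 3: 3 = 3; at 4: 4 = 4; next = 3
base 4: 3 = 3; at 5: 3 = 3; next = 2
base 5: 2 = 2; at 6: 2 = 2; next = 1
base 6: 1 = 1; at 7: 1 = 1; next = 0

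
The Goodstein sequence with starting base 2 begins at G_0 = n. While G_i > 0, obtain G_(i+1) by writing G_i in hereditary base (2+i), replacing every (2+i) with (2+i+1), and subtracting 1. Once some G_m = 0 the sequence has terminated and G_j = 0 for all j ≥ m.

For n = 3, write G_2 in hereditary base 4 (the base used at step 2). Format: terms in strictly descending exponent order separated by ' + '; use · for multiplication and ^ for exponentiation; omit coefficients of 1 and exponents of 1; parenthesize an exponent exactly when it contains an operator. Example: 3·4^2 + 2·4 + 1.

G_0 = 3. HB_2(3) = 2 + 1. Bump = 4. G_1 = 3.
G_1 = 3. HB_3(3) = 3. Bump = 4. G_2 = 3.

3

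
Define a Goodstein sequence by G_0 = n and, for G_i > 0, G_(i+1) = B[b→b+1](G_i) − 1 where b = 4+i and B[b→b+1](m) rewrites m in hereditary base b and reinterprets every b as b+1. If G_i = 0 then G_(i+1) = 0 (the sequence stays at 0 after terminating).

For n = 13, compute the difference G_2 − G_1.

step 0: 13 = 3·4 + 1; sub 5 for 4: 3·5 + 1; = 16; G_1 = 16−1 = 15
step 1: 15 = 3·5; sub 6 for 5: 3·6; = 18; G_2 = 18−1 = 17

2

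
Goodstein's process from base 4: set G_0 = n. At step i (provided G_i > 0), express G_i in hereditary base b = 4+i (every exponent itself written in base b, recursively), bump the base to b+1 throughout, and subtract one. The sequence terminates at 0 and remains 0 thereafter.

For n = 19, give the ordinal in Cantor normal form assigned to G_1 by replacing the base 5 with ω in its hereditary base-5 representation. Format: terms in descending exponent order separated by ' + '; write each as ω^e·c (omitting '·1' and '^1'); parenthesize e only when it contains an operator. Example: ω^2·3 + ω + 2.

ω^2 + 2

G_0=19  [base 4] 4^2 + 3  →[4↦5]→  5^2 + 3 = 28  −1 ⇒ G_1=27
G_1=27  [base 5] 5^2 + 2  →[5↦6]→  6^2 + 2 = 38  −1 ⇒ G_2=37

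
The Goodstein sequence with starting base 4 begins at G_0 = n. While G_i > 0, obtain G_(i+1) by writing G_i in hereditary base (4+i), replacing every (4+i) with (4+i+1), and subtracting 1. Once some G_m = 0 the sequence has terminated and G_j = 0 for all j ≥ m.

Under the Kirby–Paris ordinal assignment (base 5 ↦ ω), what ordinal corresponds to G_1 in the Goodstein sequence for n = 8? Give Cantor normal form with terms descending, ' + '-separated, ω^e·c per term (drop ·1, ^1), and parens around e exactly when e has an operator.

[0] 8 ≡ 2·4 (base 4). Lift 5: 10. −1: 9.
[1] 9 ≡ 5 + 4 (base 5). Lift 6: 10. −1: 9.

ω + 4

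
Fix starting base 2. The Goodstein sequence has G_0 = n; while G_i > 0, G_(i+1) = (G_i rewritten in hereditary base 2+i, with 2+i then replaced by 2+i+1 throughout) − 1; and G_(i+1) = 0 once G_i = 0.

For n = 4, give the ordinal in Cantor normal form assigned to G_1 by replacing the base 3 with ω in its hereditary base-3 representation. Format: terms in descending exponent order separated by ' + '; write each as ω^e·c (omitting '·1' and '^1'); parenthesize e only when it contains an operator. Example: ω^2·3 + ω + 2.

i=0: 4 = 2^2 (b=2); 2→3: 3^3 = 27; 27−1 = 26
i=1: 26 = 2·3^2 + 2·3 + 2 (b=3); 3→4: 2·4^2 + 2·4 + 2 = 42; 42−1 = 41

ω^2·2 + ω·2 + 2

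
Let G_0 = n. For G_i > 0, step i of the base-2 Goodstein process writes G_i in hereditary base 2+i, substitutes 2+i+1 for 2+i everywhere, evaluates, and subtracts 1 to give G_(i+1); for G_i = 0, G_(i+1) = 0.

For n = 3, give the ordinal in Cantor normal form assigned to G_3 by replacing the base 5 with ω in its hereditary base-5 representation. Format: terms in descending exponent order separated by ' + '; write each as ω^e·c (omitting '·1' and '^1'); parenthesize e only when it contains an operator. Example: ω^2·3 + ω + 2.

2

3 —HB2→ 2 + 1 —bump→ 3 + 1 = 4 —(−1)→ 3
3 —HB3→ 3 —bump→ 4 = 4 —(−1)→ 3
3 —HB4→ 3 —bump→ 3 = 3 —(−1)→ 2
2 —HB5→ 2 —bump→ 2 = 2 —(−1)→ 1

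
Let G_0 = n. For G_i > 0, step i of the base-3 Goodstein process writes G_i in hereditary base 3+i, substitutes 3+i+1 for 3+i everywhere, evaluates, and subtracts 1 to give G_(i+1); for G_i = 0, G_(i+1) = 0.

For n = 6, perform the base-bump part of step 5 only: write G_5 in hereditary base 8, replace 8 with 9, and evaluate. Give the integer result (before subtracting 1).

7

6 —HB3→ 2·3 —bump→ 2·4 = 8 —(−1)→ 7
7 —HB4→ 4 + 3 —bump→ 5 + 3 = 8 —(−1)→ 7
7 —HB5→ 5 + 2 —bump→ 6 + 2 = 8 —(−1)→ 7
7 —HB6→ 6 + 1 —bump→ 7 + 1 = 8 —(−1)→ 7
7 —HB7→ 7 —bump→ 8 = 8 —(−1)→ 7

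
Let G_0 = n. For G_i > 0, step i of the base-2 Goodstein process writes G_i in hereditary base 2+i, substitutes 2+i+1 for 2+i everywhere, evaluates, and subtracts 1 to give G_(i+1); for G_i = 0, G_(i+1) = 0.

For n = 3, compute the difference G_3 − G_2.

-1

base 2: 3 = 2 + 1; at 3: 3 + 1 = 4; next = 3
base 3: 3 = 3; at 4: 4 = 4; next = 3
base 4: 3 = 3; at 5: 3 = 3; next = 2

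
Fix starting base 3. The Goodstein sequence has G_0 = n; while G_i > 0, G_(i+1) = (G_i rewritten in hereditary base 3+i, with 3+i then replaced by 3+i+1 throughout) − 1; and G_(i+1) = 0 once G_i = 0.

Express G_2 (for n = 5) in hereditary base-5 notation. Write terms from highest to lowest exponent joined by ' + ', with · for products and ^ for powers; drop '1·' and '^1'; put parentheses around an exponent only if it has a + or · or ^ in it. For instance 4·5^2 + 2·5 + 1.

[0] 5 ≡ 3 + 2 (base 3). Lift 4: 6. −1: 5.
[1] 5 ≡ 4 + 1 (base 4). Lift 5: 6. −1: 5.
[2] 5 ≡ 5 (base 5). Lift 6: 6. −1: 5.

5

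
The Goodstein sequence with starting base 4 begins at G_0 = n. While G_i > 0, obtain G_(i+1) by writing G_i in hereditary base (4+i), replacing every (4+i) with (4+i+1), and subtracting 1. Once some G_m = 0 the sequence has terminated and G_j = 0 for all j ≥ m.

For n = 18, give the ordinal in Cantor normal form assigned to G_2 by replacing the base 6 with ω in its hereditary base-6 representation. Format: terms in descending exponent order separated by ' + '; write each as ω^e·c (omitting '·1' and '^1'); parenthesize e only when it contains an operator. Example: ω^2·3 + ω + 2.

ω^2

18 —HB4→ 4^2 + 2 —bump→ 5^2 + 2 = 27 —(−1)→ 26
26 —HB5→ 5^2 + 1 —bump→ 6^2 + 1 = 37 —(−1)→ 36
36 —HB6→ 6^2 —bump→ 7^2 = 49 —(−1)→ 48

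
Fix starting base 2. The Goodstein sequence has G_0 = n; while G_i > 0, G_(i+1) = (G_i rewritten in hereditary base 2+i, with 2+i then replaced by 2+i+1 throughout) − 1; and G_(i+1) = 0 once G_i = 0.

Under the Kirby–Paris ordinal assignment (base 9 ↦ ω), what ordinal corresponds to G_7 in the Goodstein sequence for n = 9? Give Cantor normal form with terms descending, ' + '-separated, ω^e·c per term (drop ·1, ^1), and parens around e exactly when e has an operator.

step 0: 9 = 2^(2 + 1) + 1; sub 3 for 2: 3^(3 + 1) + 1; = 82; G_1 = 82−1 = 81
step 1: 81 = 3^(3 + 1); sub 4 for 3: 4^(4 + 1); = 1024; G_2 = 1024−1 = 1023
step 2: 1023 = 3·4^4 + 3·4^3 + 3·4^2 + 3·4 + 3; sub 5 for 4: 3·5^5 + 3·5^3 + 3·5^2 + 3·5 + 3; = 9843; G_3 = 9843−1 = 9842
step 3: 9842 = 3·5^5 + 3·5^3 + 3·5^2 + 3·5 + 2; sub 6 for 5: 3·6^6 + 3·6^3 + 3·6^2 + 3·6 + 2; = 140744; G_4 = 140744−1 = 140743
step 4: 140743 = 3·6^6 + 3·6^3 + 3·6^2 + 3·6 + 1; sub 7 for 6: 3·7^7 + 3·7^3 + 3·7^2 + 3·7 + 1; = 2471827; G_5 = 2471827−1 = 2471826
step 5: 2471826 = 3·7^7 + 3·7^3 + 3·7^2 + 3·7; sub 8 for 7: 3·8^8 + 3·8^3 + 3·8^2 + 3·8; = 50333400; G_6 = 50333400−1 = 50333399
step 6: 50333399 = 3·8^8 + 3·8^3 + 3·8^2 + 2·8 + 7; sub 9 for 8: 3·9^9 + 3·9^3 + 3·9^2 + 2·9 + 7; = 1162263922; G_7 = 1162263922−1 = 1162263921
step 7: 1162263921 = 3·9^9 + 3·9^3 + 3·9^2 + 2·9 + 6; sub 10 for 9: 3·10^10 + 3·10^3 + 3·10^2 + 2·10 + 6; = 30000003326; G_8 = 30000003326−1 = 30000003325

ω^ω·3 + ω^3·3 + ω^2·3 + ω·2 + 6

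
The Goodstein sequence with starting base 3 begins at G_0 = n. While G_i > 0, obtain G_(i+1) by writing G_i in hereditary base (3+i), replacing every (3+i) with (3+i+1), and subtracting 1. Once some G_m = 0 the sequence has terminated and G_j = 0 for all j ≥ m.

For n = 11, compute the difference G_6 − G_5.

4

step 0: 11 = 3^2 + 2; sub 4 for 3: 4^2 + 2; = 18; G_1 = 18−1 = 17
step 1: 17 = 4^2 + 1; sub 5 for 4: 5^2 + 1; = 26; G_2 = 26−1 = 25
step 2: 25 = 5^2; sub 6 for 5: 6^2; = 36; G_3 = 36−1 = 35
step 3: 35 = 5·6 + 5; sub 7 for 6: 5·7 + 5; = 40; G_4 = 40−1 = 39
step 4: 39 = 5·7 + 4; sub 8 for 7: 5·8 + 4; = 44; G_5 = 44−1 = 43
step 5: 43 = 5·8 + 3; sub 9 for 8: 5·9 + 3; = 48; G_6 = 48−1 = 47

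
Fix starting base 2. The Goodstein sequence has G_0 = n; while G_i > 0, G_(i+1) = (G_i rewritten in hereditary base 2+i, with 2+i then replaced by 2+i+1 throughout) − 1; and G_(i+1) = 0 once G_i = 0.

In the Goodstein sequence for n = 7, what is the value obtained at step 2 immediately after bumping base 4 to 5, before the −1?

[0] 7 ≡ 2^2 + 2 + 1 (base 2). Lift 3: 31. −1: 30.
[1] 30 ≡ 3^3 + 3 (base 3). Lift 4: 260. −1: 259.
[2] 259 ≡ 4^4 + 3 (base 4). Lift 5: 3128. −1: 3127.

3128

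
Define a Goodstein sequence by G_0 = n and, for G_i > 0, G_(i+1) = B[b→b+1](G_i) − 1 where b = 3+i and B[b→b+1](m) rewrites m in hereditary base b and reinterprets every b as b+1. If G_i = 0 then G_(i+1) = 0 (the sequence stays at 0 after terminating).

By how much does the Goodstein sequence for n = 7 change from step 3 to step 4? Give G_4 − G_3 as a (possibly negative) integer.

(0) 7|_3 = 2·3 + 1 ↦ 2·4 + 1|_4 = 9 ⇒ 8
(1) 8|_4 = 2·4 ↦ 2·5|_5 = 10 ⇒ 9
(2) 9|_5 = 5 + 4 ↦ 6 + 4|_6 = 10 ⇒ 9
(3) 9|_6 = 6 + 3 ↦ 7 + 3|_7 = 10 ⇒ 9

0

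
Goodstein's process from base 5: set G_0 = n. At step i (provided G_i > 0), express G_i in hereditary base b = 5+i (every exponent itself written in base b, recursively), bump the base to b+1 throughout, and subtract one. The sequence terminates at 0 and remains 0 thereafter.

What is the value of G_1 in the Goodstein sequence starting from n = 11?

12

G_0 = 11. HB_5(11) = 2·5 + 1. Bump = 13. G_1 = 12.
G_1 = 12. HB_6(12) = 2·6. Bump = 14. G_2 = 13.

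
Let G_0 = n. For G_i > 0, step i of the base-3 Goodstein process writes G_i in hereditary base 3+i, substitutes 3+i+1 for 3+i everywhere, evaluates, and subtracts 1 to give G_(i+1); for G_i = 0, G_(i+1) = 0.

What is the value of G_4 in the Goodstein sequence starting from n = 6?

(0) 6|_3 = 2·3 ↦ 2·4|_4 = 8 ⇒ 7
(1) 7|_4 = 4 + 3 ↦ 5 + 3|_5 = 8 ⇒ 7
(2) 7|_5 = 5 + 2 ↦ 6 + 2|_6 = 8 ⇒ 7
(3) 7|_6 = 6 + 1 ↦ 7 + 1|_7 = 8 ⇒ 7
(4) 7|_7 = 7 ↦ 8|_8 = 8 ⇒ 7

7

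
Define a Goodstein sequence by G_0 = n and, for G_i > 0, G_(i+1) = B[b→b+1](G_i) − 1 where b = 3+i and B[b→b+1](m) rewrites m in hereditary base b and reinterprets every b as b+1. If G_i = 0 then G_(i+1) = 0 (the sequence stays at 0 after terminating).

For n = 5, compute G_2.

5

step 0: 5 = 3 + 2; sub 4 for 3: 4 + 2; = 6; G_1 = 6−1 = 5
step 1: 5 = 4 + 1; sub 5 for 4: 5 + 1; = 6; G_2 = 6−1 = 5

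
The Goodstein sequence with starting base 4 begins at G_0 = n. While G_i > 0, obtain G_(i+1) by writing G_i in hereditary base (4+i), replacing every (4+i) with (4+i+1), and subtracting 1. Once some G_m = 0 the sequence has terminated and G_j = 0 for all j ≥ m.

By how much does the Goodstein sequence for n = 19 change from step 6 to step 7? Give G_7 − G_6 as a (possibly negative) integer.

base 4: 19 = 4^2 + 3; at 5: 5^2 + 3 = 28; next = 27
base 5: 27 = 5^2 + 2; at 6: 6^2 + 2 = 38; next = 37
base 6: 37 = 6^2 + 1; at 7: 7^2 + 1 = 50; next = 49
base 7: 49 = 7^2; at 8: 8^2 = 64; next = 63
base 8: 63 = 7·8 + 7; at 9: 7·9 + 7 = 70; next = 69
base 9: 69 = 7·9 + 6; at 10: 7·10 + 6 = 76; next = 75
base 10: 75 = 7·10 + 5; at 11: 7·11 + 5 = 82; next = 81

6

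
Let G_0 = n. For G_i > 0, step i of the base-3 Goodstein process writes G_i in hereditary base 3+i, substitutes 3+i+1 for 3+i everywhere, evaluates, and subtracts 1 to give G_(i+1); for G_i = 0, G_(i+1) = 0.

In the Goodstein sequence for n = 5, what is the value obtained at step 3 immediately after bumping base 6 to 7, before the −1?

5

step 0: 5 = 3 + 2; sub 4 for 3: 4 + 2; = 6; G_1 = 6−1 = 5
step 1: 5 = 4 + 1; sub 5 for 4: 5 + 1; = 6; G_2 = 6−1 = 5
step 2: 5 = 5; sub 6 for 5: 6; = 6; G_3 = 6−1 = 5
step 3: 5 = 5; sub 7 for 6: 5; = 5; G_4 = 5−1 = 4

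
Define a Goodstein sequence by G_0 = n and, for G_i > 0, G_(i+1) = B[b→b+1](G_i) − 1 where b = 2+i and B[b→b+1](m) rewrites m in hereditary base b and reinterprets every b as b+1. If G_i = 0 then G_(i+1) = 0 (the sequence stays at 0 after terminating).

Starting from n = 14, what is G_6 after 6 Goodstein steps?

134404971

G_0=14  [base 2] 2^(2 + 1) + 2^2 + 2  →[2↦3]→  3^(3 + 1) + 3^3 + 3 = 111  −1 ⇒ G_1=110
G_1=110  [base 3] 3^(3 + 1) + 3^3 + 2  →[3↦4]→  4^(4 + 1) + 4^4 + 2 = 1282  −1 ⇒ G_2=1281
G_2=1281  [base 4] 4^(4 + 1) + 4^4 + 1  →[4↦5]→  5^(5 + 1) + 5^5 + 1 = 18751  −1 ⇒ G_3=18750
G_3=18750  [base 5] 5^(5 + 1) + 5^5  →[5↦6]→  6^(6 + 1) + 6^6 = 326592  −1 ⇒ G_4=326591
G_4=326591  [base 6] 6^(6 + 1) + 5·6^5 + 5·6^4 + 5·6^3 + 5·6^2 + 5·6 + 5  →[6↦7]→  7^(7 + 1) + 5·7^5 + 5·7^4 + 5·7^3 + 5·7^2 + 5·7 + 5 = 5862841  −1 ⇒ G_5=5862840
G_5=5862840  [base 7] 7^(7 + 1) + 5·7^5 + 5·7^4 + 5·7^3 + 5·7^2 + 5·7 + 4  →[7↦8]→  8^(8 + 1) + 5·8^5 + 5·8^4 + 5·8^3 + 5·8^2 + 5·8 + 4 = 134404972  −1 ⇒ G_6=134404971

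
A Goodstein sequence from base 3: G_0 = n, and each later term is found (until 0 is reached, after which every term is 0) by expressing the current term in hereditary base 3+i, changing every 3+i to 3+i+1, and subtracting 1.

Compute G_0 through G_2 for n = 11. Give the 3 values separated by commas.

11, 17, 25

[0] 11 ≡ 3^2 + 2 (base 3). Lift 4: 18. −1: 17.
[1] 17 ≡ 4^2 + 1 (base 4). Lift 5: 26. −1: 25.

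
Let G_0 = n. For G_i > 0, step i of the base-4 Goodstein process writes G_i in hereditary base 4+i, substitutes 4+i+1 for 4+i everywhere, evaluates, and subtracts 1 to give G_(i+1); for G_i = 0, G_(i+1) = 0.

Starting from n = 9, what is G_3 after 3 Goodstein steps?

11

[0] 9 ≡ 2·4 + 1 (base 4). Lift 5: 11. −1: 10.
[1] 10 ≡ 2·5 (base 5). Lift 6: 12. −1: 11.
[2] 11 ≡ 6 + 5 (base 6). Lift 7: 12. −1: 11.
[3] 11 ≡ 7 + 4 (base 7). Lift 8: 12. −1: 11.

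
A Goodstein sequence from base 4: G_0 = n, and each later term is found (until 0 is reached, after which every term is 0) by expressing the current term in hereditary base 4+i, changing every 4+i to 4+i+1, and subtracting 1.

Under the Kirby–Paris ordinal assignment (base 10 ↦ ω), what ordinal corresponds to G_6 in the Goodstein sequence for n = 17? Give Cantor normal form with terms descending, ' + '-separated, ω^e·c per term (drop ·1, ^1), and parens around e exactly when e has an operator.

ω·5 + 1

i=0: 17 = 4^2 + 1 (b=4); 4→5: 5^2 + 1 = 26; 26−1 = 25
i=1: 25 = 5^2 (b=5); 5→6: 6^2 = 36; 36−1 = 35
i=2: 35 = 5·6 + 5 (b=6); 6→7: 5·7 + 5 = 40; 40−1 = 39
i=3: 39 = 5·7 + 4 (b=7); 7→8: 5·8 + 4 = 44; 44−1 = 43
i=4: 43 = 5·8 + 3 (b=8); 8→9: 5·9 + 3 = 48; 48−1 = 47
i=5: 47 = 5·9 + 2 (b=9); 9→10: 5·10 + 2 = 52; 52−1 = 51
i=6: 51 = 5·10 + 1 (b=10); 10→11: 5·11 + 1 = 56; 56−1 = 55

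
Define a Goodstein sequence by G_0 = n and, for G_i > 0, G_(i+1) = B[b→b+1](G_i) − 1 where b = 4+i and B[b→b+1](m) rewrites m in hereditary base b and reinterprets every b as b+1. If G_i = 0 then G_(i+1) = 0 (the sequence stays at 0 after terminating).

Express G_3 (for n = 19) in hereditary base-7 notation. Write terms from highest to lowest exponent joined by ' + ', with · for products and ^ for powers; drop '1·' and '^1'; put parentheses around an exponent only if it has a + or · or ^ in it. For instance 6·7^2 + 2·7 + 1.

7^2

base 4: 19 = 4^2 + 3; at 5: 5^2 + 3 = 28; next = 27
base 5: 27 = 5^2 + 2; at 6: 6^2 + 2 = 38; next = 37
base 6: 37 = 6^2 + 1; at 7: 7^2 + 1 = 50; next = 49
base 7: 49 = 7^2; at 8: 8^2 = 64; next = 63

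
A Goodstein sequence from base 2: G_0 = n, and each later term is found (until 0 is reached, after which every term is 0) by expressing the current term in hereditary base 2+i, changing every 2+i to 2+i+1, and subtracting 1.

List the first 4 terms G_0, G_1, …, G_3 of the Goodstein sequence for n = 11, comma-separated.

(0) 11|_2 = 2^(2 + 1) + 2 + 1 ↦ 3^(3 + 1) + 3 + 1|_3 = 85 ⇒ 84
(1) 84|_3 = 3^(3 + 1) + 3 ↦ 4^(4 + 1) + 4|_4 = 1028 ⇒ 1027
(2) 1027|_4 = 4^(4 + 1) + 3 ↦ 5^(5 + 1) + 3|_5 = 15628 ⇒ 15627

11, 84, 1027, 15627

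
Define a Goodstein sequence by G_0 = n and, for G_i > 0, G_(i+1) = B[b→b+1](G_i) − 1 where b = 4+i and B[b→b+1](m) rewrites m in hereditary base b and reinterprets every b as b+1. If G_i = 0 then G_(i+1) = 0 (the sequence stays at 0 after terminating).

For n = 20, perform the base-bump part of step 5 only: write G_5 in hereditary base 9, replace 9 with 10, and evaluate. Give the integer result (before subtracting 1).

100

20 —HB4→ 4^2 + 4 —bump→ 5^2 + 5 = 30 —(−1)→ 29
29 —HB5→ 5^2 + 4 —bump→ 6^2 + 4 = 40 —(−1)→ 39
39 —HB6→ 6^2 + 3 —bump→ 7^2 + 3 = 52 —(−1)→ 51
51 —HB7→ 7^2 + 2 —bump→ 8^2 + 2 = 66 —(−1)→ 65
65 —HB8→ 8^2 + 1 —bump→ 9^2 + 1 = 82 —(−1)→ 81
81 —HB9→ 9^2 —bump→ 10^2 = 100 —(−1)→ 99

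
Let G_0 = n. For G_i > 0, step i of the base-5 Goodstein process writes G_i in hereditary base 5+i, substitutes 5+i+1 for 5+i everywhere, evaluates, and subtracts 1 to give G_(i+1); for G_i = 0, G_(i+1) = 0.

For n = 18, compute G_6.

step 0: 18 = 3·5 + 3; sub 6 for 5: 3·6 + 3; = 21; G_1 = 21−1 = 20
step 1: 20 = 3·6 + 2; sub 7 for 6: 3·7 + 2; = 23; G_2 = 23−1 = 22
step 2: 22 = 3·7 + 1; sub 8 for 7: 3·8 + 1; = 25; G_3 = 25−1 = 24
step 3: 24 = 3·8; sub 9 for 8: 3·9; = 27; G_4 = 27−1 = 26
step 4: 26 = 2·9 + 8; sub 10 for 9: 2·10 + 8; = 28; G_5 = 28−1 = 27
step 5: 27 = 2·10 + 7; sub 11 for 10: 2·11 + 7; = 29; G_6 = 29−1 = 28
step 6: 28 = 2·11 + 6; sub 12 for 11: 2·12 + 6; = 30; G_7 = 30−1 = 29

28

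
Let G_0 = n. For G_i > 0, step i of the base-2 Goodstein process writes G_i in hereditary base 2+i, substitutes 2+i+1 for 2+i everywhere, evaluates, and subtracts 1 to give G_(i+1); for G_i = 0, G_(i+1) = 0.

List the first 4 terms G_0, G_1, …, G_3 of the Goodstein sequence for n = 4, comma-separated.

4, 26, 41, 60

G_0 = 4. HB_2(4) = 2^2. Bump = 27. G_1 = 26.
G_1 = 26. HB_3(26) = 2·3^2 + 2·3 + 2. Bump = 42. G_2 = 41.
G_2 = 41. HB_4(41) = 2·4^2 + 2·4 + 1. Bump = 61. G_3 = 60.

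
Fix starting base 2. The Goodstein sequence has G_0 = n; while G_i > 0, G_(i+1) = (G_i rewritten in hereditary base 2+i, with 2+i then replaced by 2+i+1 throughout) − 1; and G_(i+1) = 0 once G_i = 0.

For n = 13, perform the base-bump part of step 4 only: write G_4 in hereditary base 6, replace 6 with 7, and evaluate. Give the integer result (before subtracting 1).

i=0: 13 = 2^(2 + 1) + 2^2 + 1 (b=2); 2→3: 3^(3 + 1) + 3^3 + 1 = 109; 109−1 = 108
i=1: 108 = 3^(3 + 1) + 3^3 (b=3); 3→4: 4^(4 + 1) + 4^4 = 1280; 1280−1 = 1279
i=2: 1279 = 4^(4 + 1) + 3·4^3 + 3·4^2 + 3·4 + 3 (b=4); 4→5: 5^(5 + 1) + 3·5^3 + 3·5^2 + 3·5 + 3 = 16093; 16093−1 = 16092
i=3: 16092 = 5^(5 + 1) + 3·5^3 + 3·5^2 + 3·5 + 2 (b=5); 5→6: 6^(6 + 1) + 3·6^3 + 3·6^2 + 3·6 + 2 = 280712; 280712−1 = 280711
i=4: 280711 = 6^(6 + 1) + 3·6^3 + 3·6^2 + 3·6 + 1 (b=6); 6→7: 7^(7 + 1) + 3·7^3 + 3·7^2 + 3·7 + 1 = 5765999; 5765999−1 = 5765998

5765999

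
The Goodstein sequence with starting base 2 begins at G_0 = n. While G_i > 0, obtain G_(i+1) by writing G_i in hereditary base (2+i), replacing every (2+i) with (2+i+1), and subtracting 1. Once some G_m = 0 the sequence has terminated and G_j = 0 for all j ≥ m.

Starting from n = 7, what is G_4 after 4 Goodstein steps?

46657

G_0 = 7. HB_2(7) = 2^2 + 2 + 1. Bump = 31. G_1 = 30.
G_1 = 30. HB_3(30) = 3^3 + 3. Bump = 260. G_2 = 259.
G_2 = 259. HB_4(259) = 4^4 + 3. Bump = 3128. G_3 = 3127.
G_3 = 3127. HB_5(3127) = 5^5 + 2. Bump = 46658. G_4 = 46657.
G_4 = 46657. HB_6(46657) = 6^6 + 1. Bump = 823544. G_5 = 823543.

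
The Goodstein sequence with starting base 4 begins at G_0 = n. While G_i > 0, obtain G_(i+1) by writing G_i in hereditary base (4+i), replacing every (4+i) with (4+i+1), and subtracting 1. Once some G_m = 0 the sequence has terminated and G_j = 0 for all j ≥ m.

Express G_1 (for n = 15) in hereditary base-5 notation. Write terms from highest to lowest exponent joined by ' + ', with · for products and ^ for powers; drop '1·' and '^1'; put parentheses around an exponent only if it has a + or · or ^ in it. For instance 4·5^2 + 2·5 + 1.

[0] 15 ≡ 3·4 + 3 (base 4). Lift 5: 18. −1: 17.
[1] 17 ≡ 3·5 + 2 (base 5). Lift 6: 20. −1: 19.

3·5 + 2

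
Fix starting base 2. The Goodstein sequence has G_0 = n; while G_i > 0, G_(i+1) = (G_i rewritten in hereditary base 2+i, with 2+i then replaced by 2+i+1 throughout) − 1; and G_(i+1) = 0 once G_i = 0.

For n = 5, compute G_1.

27

step 0: 5 = 2^2 + 1; sub 3 for 2: 3^3 + 1; = 28; G_1 = 28−1 = 27
step 1: 27 = 3^3; sub 4 for 3: 4^4; = 256; G_2 = 256−1 = 255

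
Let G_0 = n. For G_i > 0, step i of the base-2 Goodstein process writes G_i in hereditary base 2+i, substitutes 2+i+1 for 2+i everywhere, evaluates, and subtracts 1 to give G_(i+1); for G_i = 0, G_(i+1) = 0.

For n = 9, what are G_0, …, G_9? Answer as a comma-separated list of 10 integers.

9, 81, 1023, 9842, 140743, 2471826, 50333399, 1162263921, 30000003325, 855935016215

[0] 9 ≡ 2^(2 + 1) + 1 (base 2). Lift 3: 82. −1: 81.
[1] 81 ≡ 3^(3 + 1) (base 3). Lift 4: 1024. −1: 1023.
[2] 1023 ≡ 3·4^4 + 3·4^3 + 3·4^2 + 3·4 + 3 (base 4). Lift 5: 9843. −1: 9842.
[3] 9842 ≡ 3·5^5 + 3·5^3 + 3·5^2 + 3·5 + 2 (base 5). Lift 6: 140744. −1: 140743.
[4] 140743 ≡ 3·6^6 + 3·6^3 + 3·6^2 + 3·6 + 1 (base 6). Lift 7: 2471827. −1: 2471826.
[5] 2471826 ≡ 3·7^7 + 3·7^3 + 3·7^2 + 3·7 (base 7). Lift 8: 50333400. −1: 50333399.
[6] 50333399 ≡ 3·8^8 + 3·8^3 + 3·8^2 + 2·8 + 7 (base 8). Lift 9: 1162263922. −1: 1162263921.
[7] 1162263921 ≡ 3·9^9 + 3·9^3 + 3·9^2 + 2·9 + 6 (base 9). Lift 10: 30000003326. −1: 30000003325.
[8] 30000003325 ≡ 3·10^10 + 3·10^3 + 3·10^2 + 2·10 + 5 (base 10). Lift 11: 855935016216. −1: 855935016215.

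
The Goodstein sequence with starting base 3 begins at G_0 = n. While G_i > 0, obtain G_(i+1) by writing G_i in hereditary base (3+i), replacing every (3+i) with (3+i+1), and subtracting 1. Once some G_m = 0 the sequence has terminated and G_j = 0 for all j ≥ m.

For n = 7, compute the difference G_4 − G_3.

[0] 7 ≡ 2·3 + 1 (base 3). Lift 4: 9. −1: 8.
[1] 8 ≡ 2·4 (base 4). Lift 5: 10. −1: 9.
[2] 9 ≡ 5 + 4 (base 5). Lift 6: 10. −1: 9.
[3] 9 ≡ 6 + 3 (base 6). Lift 7: 10. −1: 9.

0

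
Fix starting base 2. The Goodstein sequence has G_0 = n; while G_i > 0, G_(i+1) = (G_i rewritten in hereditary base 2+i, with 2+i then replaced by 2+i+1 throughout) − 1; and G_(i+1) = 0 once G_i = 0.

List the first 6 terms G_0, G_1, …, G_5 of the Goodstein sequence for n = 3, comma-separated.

G_0 = 3. HB_2(3) = 2 + 1. Bump = 4. G_1 = 3.
G_1 = 3. HB_3(3) = 3. Bump = 4. G_2 = 3.
G_2 = 3. HB_4(3) = 3. Bump = 3. G_3 = 2.
G_3 = 2. HB_5(2) = 2. Bump = 2. G_4 = 1.
G_4 = 1. HB_6(1) = 1. Bump = 1. G_5 = 0.

3, 3, 3, 2, 1, 0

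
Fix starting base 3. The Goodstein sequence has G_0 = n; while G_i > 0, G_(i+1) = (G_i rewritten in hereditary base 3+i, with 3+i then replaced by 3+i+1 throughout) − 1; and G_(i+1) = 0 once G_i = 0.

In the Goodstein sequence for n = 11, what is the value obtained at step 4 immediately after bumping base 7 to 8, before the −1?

44

11 —HB3→ 3^2 + 2 —bump→ 4^2 + 2 = 18 —(−1)→ 17
17 —HB4→ 4^2 + 1 —bump→ 5^2 + 1 = 26 —(−1)→ 25
25 —HB5→ 5^2 —bump→ 6^2 = 36 —(−1)→ 35
35 —HB6→ 5·6 + 5 —bump→ 5·7 + 5 = 40 —(−1)→ 39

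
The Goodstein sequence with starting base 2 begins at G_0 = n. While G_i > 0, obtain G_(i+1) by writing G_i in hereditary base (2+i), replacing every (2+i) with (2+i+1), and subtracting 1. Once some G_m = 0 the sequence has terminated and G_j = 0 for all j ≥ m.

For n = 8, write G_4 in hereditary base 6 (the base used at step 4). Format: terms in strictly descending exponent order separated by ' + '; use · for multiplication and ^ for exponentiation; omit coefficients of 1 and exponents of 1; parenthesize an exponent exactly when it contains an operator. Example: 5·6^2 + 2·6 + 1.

(0) 8|_2 = 2^(2 + 1) ↦ 3^(3 + 1)|_3 = 81 ⇒ 80
(1) 80|_3 = 2·3^3 + 2·3^2 + 2·3 + 2 ↦ 2·4^4 + 2·4^2 + 2·4 + 2|_4 = 554 ⇒ 553
(2) 553|_4 = 2·4^4 + 2·4^2 + 2·4 + 1 ↦ 2·5^5 + 2·5^2 + 2·5 + 1|_5 = 6311 ⇒ 6310
(3) 6310|_5 = 2·5^5 + 2·5^2 + 2·5 ↦ 2·6^6 + 2·6^2 + 2·6|_6 = 93396 ⇒ 93395
(4) 93395|_6 = 2·6^6 + 2·6^2 + 6 + 5 ↦ 2·7^7 + 2·7^2 + 7 + 5|_7 = 1647196 ⇒ 1647195

2·6^6 + 2·6^2 + 6 + 5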